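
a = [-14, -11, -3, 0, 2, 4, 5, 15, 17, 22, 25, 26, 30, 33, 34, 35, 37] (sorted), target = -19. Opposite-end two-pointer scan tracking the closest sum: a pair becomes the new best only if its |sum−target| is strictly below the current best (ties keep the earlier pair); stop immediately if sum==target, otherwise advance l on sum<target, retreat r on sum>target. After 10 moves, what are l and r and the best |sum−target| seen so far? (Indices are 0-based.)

l=0 r=16: -14+37=23 d=42 *, r--
l=0 r=15: -14+35=21 d=40 *, r--
l=0 r=14: -14+34=20 d=39 *, r--
l=0 r=13: -14+33=19 d=38 *, r--
l=0 r=12: -14+30=16 d=35 *, r--
l=0 r=11: -14+26=12 d=31 *, r--
l=0 r=10: -14+25=11 d=30 *, r--
l=0 r=9: -14+22=8 d=27 *, r--
l=0 r=8: -14+17=3 d=22 *, r--
l=0 r=7: -14+15=1 d=20 *, r--

l=0, r=6, best |Δ|=20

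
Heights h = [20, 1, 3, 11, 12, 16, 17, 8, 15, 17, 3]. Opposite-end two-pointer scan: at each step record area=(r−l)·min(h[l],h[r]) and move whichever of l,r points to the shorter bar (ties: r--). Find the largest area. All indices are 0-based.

l=0 r=10: min(20,3)*10=30 best=30 *, r--
l=0 r=9: min(20,17)*9=153 best=153 *, r--
l=0 r=8: min(20,15)*8=120 best=153, r--
l=0 r=7: min(20,8)*7=56 best=153, r--
l=0 r=6: min(20,17)*6=102 best=153, r--
l=0 r=5: min(20,16)*5=80 best=153, r--
l=0 r=4: min(20,12)*4=48 best=153, r--
l=0 r=3: min(20,11)*3=33 best=153, r--
l=0 r=2: min(20,3)*2=6 best=153, r--
l=0 r=1: min(20,1)*1=1 best=153, r--

max area = 153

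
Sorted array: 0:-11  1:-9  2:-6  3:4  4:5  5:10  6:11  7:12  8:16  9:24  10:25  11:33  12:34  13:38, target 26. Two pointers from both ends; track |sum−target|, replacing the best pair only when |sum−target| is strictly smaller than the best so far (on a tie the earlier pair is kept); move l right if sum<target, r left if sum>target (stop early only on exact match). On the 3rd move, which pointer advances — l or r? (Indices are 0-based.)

l

[0,13] -11+38=27 d=1 * → r--
[0,12] -11+34=23 d=3 → l++
[1,12] -9+34=25 d=1 → l++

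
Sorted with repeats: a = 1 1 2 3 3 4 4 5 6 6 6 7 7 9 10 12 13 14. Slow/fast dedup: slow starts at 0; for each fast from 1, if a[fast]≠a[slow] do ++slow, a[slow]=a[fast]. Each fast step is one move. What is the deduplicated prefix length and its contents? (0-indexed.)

(s=0,f=1) a[fast]=1=a[slow] dup → fast++
(s=0,f=2) a[fast]=2≠a[slow]=1 write a[1]=2 → slow++,fast++
(s=1,f=3) a[fast]=3≠a[slow]=2 write a[2]=3 → slow++,fast++
(s=2,f=4) a[fast]=3=a[slow] dup → fast++
(s=2,f=5) a[fast]=4≠a[slow]=3 write a[3]=4 → slow++,fast++
(s=3,f=6) a[fast]=4=a[slow] dup → fast++
(s=3,f=7) a[fast]=5≠a[slow]=4 write a[4]=5 → slow++,fast++
(s=4,f=8) a[fast]=6≠a[slow]=5 write a[5]=6 → slow++,fast++
(s=5,f=9) a[fast]=6=a[slow] dup → fast++
(s=5,f=10) a[fast]=6=a[slow] dup → fast++
(s=5,f=11) a[fast]=7≠a[slow]=6 write a[6]=7 → slow++,fast++
(s=6,f=12) a[fast]=7=a[slow] dup → fast++
(s=6,f=13) a[fast]=9≠a[slow]=7 write a[7]=9 → slow++,fast++
(s=7,f=14) a[fast]=10≠a[slow]=9 write a[8]=10 → slow++,fast++
(s=8,f=15) a[fast]=12≠a[slow]=10 write a[9]=12 → slow++,fast++
(s=9,f=16) a[fast]=13≠a[slow]=12 write a[10]=13 → slow++,fast++
(s=10,f=17) a[fast]=14≠a[slow]=13 write a[11]=14 → slow++,fast++

length 12; prefix = [1, 2, 3, 4, 5, 6, 7, 9, 10, 12, 13, 14]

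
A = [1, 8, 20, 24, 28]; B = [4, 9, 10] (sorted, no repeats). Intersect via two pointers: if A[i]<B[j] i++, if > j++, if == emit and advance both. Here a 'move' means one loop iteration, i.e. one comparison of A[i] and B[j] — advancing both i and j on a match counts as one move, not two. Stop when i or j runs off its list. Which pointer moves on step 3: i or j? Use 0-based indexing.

i

i=0 j=0: 1<4, i++
i=1 j=0: 8>4, j++
i=1 j=1: 8<9, i++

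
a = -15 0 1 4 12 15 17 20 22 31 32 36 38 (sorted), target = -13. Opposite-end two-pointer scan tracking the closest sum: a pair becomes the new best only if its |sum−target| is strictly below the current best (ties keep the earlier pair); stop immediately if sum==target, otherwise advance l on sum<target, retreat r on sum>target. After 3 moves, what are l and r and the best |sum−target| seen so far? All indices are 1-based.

[1,13] -15+38=23 d=36 * → r--
[1,12] -15+36=21 d=34 * → r--
[1,11] -15+32=17 d=30 * → r--

l=1, r=10, best |Δ|=30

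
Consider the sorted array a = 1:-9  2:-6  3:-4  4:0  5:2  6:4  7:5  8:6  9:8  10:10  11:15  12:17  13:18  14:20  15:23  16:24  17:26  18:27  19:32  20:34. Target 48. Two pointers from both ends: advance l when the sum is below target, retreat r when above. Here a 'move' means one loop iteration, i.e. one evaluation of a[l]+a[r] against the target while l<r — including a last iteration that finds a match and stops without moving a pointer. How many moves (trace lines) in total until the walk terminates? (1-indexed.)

19 moves

[1,20] -9+34=25 <48 → l++
[2,20] -6+34=28 <48 → l++
[3,20] -4+34=30 <48 → l++
[4,20] 0+34=34 <48 → l++
[5,20] 2+34=36 <48 → l++
[6,20] 4+34=38 <48 → l++
[7,20] 5+34=39 <48 → l++
[8,20] 6+34=40 <48 → l++
[9,20] 8+34=42 <48 → l++
[10,20] 10+34=44 <48 → l++
[11,20] 15+34=49 >48 → r--
[11,19] 15+32=47 <48 → l++
[12,19] 17+32=49 >48 → r--
[12,18] 17+27=44 <48 → l++
[13,18] 18+27=45 <48 → l++
[14,18] 20+27=47 <48 → l++
[15,18] 23+27=50 >48 → r--
[15,17] 23+26=49 >48 → r--
[15,16] 23+24=47 <48 → l++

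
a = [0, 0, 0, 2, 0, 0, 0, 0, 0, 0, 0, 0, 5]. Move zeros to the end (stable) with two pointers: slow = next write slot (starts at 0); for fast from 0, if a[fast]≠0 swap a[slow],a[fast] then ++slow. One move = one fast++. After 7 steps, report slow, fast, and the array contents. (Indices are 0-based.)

slow=0 fast=0: a[fast]=0, fast++
slow=0 fast=1: a[fast]=0, fast++
slow=0 fast=2: a[fast]=0, fast++
slow=0 fast=3: a[fast]=2≠0 swap→a[0]=2, slow++,fast++
slow=1 fast=4: a[fast]=0, fast++
slow=1 fast=5: a[fast]=0, fast++
slow=1 fast=6: a[fast]=0, fast++

slow=1, fast=7, a=[2, 0, 0, 0, 0, 0, 0, 0, 0, 0, 0, 0, 5]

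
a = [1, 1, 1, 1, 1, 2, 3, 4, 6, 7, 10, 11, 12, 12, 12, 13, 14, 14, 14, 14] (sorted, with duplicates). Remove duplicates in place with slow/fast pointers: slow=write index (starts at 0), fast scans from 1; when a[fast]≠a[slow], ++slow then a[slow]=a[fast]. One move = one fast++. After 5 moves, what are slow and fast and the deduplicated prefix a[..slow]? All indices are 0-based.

slow=0 fast=1: a[fast]=1=a[slow] dup, fast++
slow=0 fast=2: a[fast]=1=a[slow] dup, fast++
slow=0 fast=3: a[fast]=1=a[slow] dup, fast++
slow=0 fast=4: a[fast]=1=a[slow] dup, fast++
slow=0 fast=5: a[fast]=2≠a[slow]=1 write a[1]=2, slow++,fast++

slow=1, fast=6, prefix=[1, 2]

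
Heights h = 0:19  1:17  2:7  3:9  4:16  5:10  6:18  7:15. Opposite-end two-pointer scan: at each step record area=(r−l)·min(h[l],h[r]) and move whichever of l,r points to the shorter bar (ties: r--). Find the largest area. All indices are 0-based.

l=0 r=7: min(19,15)*7=105 best=105 *, r--
l=0 r=6: min(19,18)*6=108 best=108 *, r--
l=0 r=5: min(19,10)*5=50 best=108, r--
l=0 r=4: min(19,16)*4=64 best=108, r--
l=0 r=3: min(19,9)*3=27 best=108, r--
l=0 r=2: min(19,7)*2=14 best=108, r--
l=0 r=1: min(19,17)*1=17 best=108, r--

max area = 108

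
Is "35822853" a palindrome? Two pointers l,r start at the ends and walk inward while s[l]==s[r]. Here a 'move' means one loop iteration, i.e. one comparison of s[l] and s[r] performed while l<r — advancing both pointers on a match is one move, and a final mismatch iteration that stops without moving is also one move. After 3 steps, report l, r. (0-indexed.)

l=3, r=4

[0,7] '3'=='3' → l++,r--
[1,6] '5'=='5' → l++,r--
[2,5] '8'=='8' → l++,r--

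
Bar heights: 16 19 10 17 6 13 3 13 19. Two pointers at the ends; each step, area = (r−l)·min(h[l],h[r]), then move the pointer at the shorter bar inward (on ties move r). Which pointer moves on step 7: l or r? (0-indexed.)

[0,8] min(16,19)*8=128 best=128 * → l++
[1,8] min(19,19)*7=133 best=133 * → r--
[1,7] min(19,13)*6=78 best=133 → r--
[1,6] min(19,3)*5=15 best=133 → r--
[1,5] min(19,13)*4=52 best=133 → r--
[1,4] min(19,6)*3=18 best=133 → r--
[1,3] min(19,17)*2=34 best=133 → r--

r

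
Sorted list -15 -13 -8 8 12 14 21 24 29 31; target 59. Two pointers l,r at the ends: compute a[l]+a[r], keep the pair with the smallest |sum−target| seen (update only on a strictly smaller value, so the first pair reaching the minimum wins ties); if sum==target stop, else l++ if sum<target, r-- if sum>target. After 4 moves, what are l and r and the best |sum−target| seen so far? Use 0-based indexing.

l=0 r=9: -15+31=16 d=43 *, l++
l=1 r=9: -13+31=18 d=41 *, l++
l=2 r=9: -8+31=23 d=36 *, l++
l=3 r=9: 8+31=39 d=20 *, l++

l=4, r=9, best |Δ|=20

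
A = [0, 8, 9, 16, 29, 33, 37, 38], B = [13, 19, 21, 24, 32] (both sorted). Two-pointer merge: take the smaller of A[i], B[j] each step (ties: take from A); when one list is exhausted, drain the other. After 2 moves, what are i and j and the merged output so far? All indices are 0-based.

i=0 j=0: A[i]=0<=B[j]=13 take 0, i++
i=1 j=0: A[i]=8<=B[j]=13 take 8, i++

i=2, j=0, merged so far=[0, 8]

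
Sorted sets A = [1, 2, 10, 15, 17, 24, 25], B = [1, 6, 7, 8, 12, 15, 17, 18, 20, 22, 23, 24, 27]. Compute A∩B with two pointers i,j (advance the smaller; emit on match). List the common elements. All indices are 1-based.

[i=1,j=1] 1==1 emit → i++,j++
[i=2,j=2] 2<6 → i++
[i=3,j=2] 10>6 → j++
[i=3,j=3] 10>7 → j++
[i=3,j=4] 10>8 → j++
[i=3,j=5] 10<12 → i++
[i=4,j=5] 15>12 → j++
[i=4,j=6] 15==15 emit → i++,j++
[i=5,j=7] 17==17 emit → i++,j++
[i=6,j=8] 24>18 → j++
[i=6,j=9] 24>20 → j++
[i=6,j=10] 24>22 → j++
[i=6,j=11] 24>23 → j++
[i=6,j=12] 24==24 emit → i++,j++
[i=7,j=13] 25<27 → i++

intersection = [1, 15, 17, 24]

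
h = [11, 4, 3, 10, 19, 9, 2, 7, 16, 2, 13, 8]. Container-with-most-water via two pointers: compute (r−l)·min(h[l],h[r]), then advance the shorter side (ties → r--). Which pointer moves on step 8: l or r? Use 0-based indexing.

[0,11] min(11,8)*11=88 best=88 * → r--
[0,10] min(11,13)*10=110 best=110 * → l++
[1,10] min(4,13)*9=36 best=110 → l++
[2,10] min(3,13)*8=24 best=110 → l++
[3,10] min(10,13)*7=70 best=110 → l++
[4,10] min(19,13)*6=78 best=110 → r--
[4,9] min(19,2)*5=10 best=110 → r--
[4,8] min(19,16)*4=64 best=110 → r--

r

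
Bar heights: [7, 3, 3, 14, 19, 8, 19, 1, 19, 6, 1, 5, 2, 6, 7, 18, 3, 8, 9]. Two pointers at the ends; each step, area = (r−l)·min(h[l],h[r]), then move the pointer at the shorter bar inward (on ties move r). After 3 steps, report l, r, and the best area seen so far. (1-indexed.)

l=1 r=19: min(7,9)*18=126 best=126 *, l++
l=2 r=19: min(3,9)*17=51 best=126, l++
l=3 r=19: min(3,9)*16=48 best=126, l++

l=4, r=19, best area=126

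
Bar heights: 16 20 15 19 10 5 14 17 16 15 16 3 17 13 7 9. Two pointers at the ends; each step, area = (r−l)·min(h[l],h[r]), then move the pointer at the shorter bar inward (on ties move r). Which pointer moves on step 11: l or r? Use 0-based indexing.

l=0 r=15: min(16,9)*15=135 best=135 *, r--
l=0 r=14: min(16,7)*14=98 best=135, r--
l=0 r=13: min(16,13)*13=169 best=169 *, r--
l=0 r=12: min(16,17)*12=192 best=192 *, l++
l=1 r=12: min(20,17)*11=187 best=192, r--
l=1 r=11: min(20,3)*10=30 best=192, r--
l=1 r=10: min(20,16)*9=144 best=192, r--
l=1 r=9: min(20,15)*8=120 best=192, r--
l=1 r=8: min(20,16)*7=112 best=192, r--
l=1 r=7: min(20,17)*6=102 best=192, r--
l=1 r=6: min(20,14)*5=70 best=192, r--

r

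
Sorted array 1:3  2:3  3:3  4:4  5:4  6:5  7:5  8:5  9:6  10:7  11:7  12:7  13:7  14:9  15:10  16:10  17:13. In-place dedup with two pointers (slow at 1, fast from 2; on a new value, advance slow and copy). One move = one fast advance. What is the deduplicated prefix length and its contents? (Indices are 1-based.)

slow=1 fast=2: a[fast]=3=a[slow] dup, fast++
slow=1 fast=3: a[fast]=3=a[slow] dup, fast++
slow=1 fast=4: a[fast]=4≠a[slow]=3 write a[2]=4, slow++,fast++
slow=2 fast=5: a[fast]=4=a[slow] dup, fast++
slow=2 fast=6: a[fast]=5≠a[slow]=4 write a[3]=5, slow++,fast++
slow=3 fast=7: a[fast]=5=a[slow] dup, fast++
slow=3 fast=8: a[fast]=5=a[slow] dup, fast++
slow=3 fast=9: a[fast]=6≠a[slow]=5 write a[4]=6, slow++,fast++
slow=4 fast=10: a[fast]=7≠a[slow]=6 write a[5]=7, slow++,fast++
slow=5 fast=11: a[fast]=7=a[slow] dup, fast++
slow=5 fast=12: a[fast]=7=a[slow] dup, fast++
slow=5 fast=13: a[fast]=7=a[slow] dup, fast++
slow=5 fast=14: a[fast]=9≠a[slow]=7 write a[6]=9, slow++,fast++
slow=6 fast=15: a[fast]=10≠a[slow]=9 write a[7]=10, slow++,fast++
slow=7 fast=16: a[fast]=10=a[slow] dup, fast++
slow=7 fast=17: a[fast]=13≠a[slow]=10 write a[8]=13, slow++,fast++

length 8; prefix = [3, 4, 5, 6, 7, 9, 10, 13]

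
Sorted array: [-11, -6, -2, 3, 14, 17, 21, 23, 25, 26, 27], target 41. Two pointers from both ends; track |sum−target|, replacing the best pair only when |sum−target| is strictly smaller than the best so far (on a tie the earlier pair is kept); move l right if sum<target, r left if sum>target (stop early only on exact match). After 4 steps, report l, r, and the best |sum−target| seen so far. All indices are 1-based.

[1,11] -11+27=16 d=25 * → l++
[2,11] -6+27=21 d=20 * → l++
[3,11] -2+27=25 d=16 * → l++
[4,11] 3+27=30 d=11 * → l++

l=5, r=11, best |Δ|=11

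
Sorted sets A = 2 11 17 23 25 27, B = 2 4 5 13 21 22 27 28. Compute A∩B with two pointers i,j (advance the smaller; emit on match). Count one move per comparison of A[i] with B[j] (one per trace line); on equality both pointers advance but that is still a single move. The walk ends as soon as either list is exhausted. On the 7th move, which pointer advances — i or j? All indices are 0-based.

j

[i=0,j=0] 2==2 emit → i++,j++
[i=1,j=1] 11>4 → j++
[i=1,j=2] 11>5 → j++
[i=1,j=3] 11<13 → i++
[i=2,j=3] 17>13 → j++
[i=2,j=4] 17<21 → i++
[i=3,j=4] 23>21 → j++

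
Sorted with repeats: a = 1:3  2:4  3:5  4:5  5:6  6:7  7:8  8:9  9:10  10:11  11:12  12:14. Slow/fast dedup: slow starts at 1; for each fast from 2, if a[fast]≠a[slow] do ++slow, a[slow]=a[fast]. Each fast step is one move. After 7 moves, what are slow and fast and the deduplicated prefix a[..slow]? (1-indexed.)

(s=1,f=2) a[fast]=4≠a[slow]=3 write a[2]=4 → slow++,fast++
(s=2,f=3) a[fast]=5≠a[slow]=4 write a[3]=5 → slow++,fast++
(s=3,f=4) a[fast]=5=a[slow] dup → fast++
(s=3,f=5) a[fast]=6≠a[slow]=5 write a[4]=6 → slow++,fast++
(s=4,f=6) a[fast]=7≠a[slow]=6 write a[5]=7 → slow++,fast++
(s=5,f=7) a[fast]=8≠a[slow]=7 write a[6]=8 → slow++,fast++
(s=6,f=8) a[fast]=9≠a[slow]=8 write a[7]=9 → slow++,fast++

slow=7, fast=9, prefix=[3, 4, 5, 6, 7, 8, 9]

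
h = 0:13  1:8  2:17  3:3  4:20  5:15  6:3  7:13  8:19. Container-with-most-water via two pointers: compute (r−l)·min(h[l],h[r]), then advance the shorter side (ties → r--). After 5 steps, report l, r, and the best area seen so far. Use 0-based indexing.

[0,8] min(13,19)*8=104 best=104 * → l++
[1,8] min(8,19)*7=56 best=104 → l++
[2,8] min(17,19)*6=102 best=104 → l++
[3,8] min(3,19)*5=15 best=104 → l++
[4,8] min(20,19)*4=76 best=104 → r--

l=4, r=7, best area=104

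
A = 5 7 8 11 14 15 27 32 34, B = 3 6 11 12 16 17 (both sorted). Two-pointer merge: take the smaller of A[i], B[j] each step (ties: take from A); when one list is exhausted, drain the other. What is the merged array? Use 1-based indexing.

[3, 5, 6, 7, 8, 11, 11, 12, 14, 15, 16, 17, 27, 32, 34]

[i=1,j=1] A[i]=5>B[j]=3 take 3 → j++
[i=1,j=2] A[i]=5<=B[j]=6 take 5 → i++
[i=2,j=2] A[i]=7>B[j]=6 take 6 → j++
[i=2,j=3] A[i]=7<=B[j]=11 take 7 → i++
[i=3,j=3] A[i]=8<=B[j]=11 take 8 → i++
[i=4,j=3] A[i]=11<=B[j]=11 take 11 → i++
[i=5,j=3] A[i]=14>B[j]=11 take 11 → j++
[i=5,j=4] A[i]=14>B[j]=12 take 12 → j++
[i=5,j=5] A[i]=14<=B[j]=16 take 14 → i++
[i=6,j=5] A[i]=15<=B[j]=16 take 15 → i++
[i=7,j=5] A[i]=27>B[j]=16 take 16 → j++
[i=7,j=6] A[i]=27>B[j]=17 take 17 → j++
[i=7,j=7] B done, take A[i]=27 → i++
[i=8,j=7] B done, take A[i]=32 → i++
[i=9,j=7] B done, take A[i]=34 → i++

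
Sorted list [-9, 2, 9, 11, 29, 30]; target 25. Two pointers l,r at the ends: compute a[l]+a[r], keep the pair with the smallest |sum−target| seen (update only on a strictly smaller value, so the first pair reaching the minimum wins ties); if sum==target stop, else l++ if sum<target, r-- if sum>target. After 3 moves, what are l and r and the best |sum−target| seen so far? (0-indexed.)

l=1, r=3, best |Δ|=4

[0,5] -9+30=21 d=4 * → l++
[1,5] 2+30=32 d=7 → r--
[1,4] 2+29=31 d=6 → r--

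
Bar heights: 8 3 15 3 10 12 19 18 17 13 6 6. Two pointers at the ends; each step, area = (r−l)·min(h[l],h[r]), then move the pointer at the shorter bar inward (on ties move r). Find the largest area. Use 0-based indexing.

[0,11] min(8,6)*11=66 best=66 * → r--
[0,10] min(8,6)*10=60 best=66 → r--
[0,9] min(8,13)*9=72 best=72 * → l++
[1,9] min(3,13)*8=24 best=72 → l++
[2,9] min(15,13)*7=91 best=91 * → r--
[2,8] min(15,17)*6=90 best=91 → l++
[3,8] min(3,17)*5=15 best=91 → l++
[4,8] min(10,17)*4=40 best=91 → l++
[5,8] min(12,17)*3=36 best=91 → l++
[6,8] min(19,17)*2=34 best=91 → r--
[6,7] min(19,18)*1=18 best=91 → r--

max area = 91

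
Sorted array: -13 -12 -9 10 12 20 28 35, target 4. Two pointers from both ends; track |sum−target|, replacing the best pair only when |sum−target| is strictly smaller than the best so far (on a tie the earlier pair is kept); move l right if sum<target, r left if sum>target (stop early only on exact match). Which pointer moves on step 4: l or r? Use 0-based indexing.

l=0 r=7: -13+35=22 d=18 *, r--
l=0 r=6: -13+28=15 d=11 *, r--
l=0 r=5: -13+20=7 d=3 *, r--
l=0 r=4: -13+12=-1 d=5, l++

l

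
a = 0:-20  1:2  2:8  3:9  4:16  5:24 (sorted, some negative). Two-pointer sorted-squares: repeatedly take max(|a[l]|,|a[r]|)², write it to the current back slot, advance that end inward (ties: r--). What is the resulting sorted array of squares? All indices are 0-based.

[4, 64, 81, 256, 400, 576]

l=0 r=5: |-20|<=|24| out[5]=576, r--
l=0 r=4: |-20|>|16| out[4]=400, l++
l=1 r=4: |2|<=|16| out[3]=256, r--
l=1 r=3: |2|<=|9| out[2]=81, r--
l=1 r=2: |2|<=|8| out[1]=64, r--
l=1 r=1: |2|<=|2| out[0]=4, r--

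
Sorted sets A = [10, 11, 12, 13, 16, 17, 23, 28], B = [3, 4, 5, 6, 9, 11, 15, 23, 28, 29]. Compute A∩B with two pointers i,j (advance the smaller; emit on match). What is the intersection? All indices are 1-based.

intersection = [11, 23, 28]

[i=1,j=1] 10>3 → j++
[i=1,j=2] 10>4 → j++
[i=1,j=3] 10>5 → j++
[i=1,j=4] 10>6 → j++
[i=1,j=5] 10>9 → j++
[i=1,j=6] 10<11 → i++
[i=2,j=6] 11==11 emit → i++,j++
[i=3,j=7] 12<15 → i++
[i=4,j=7] 13<15 → i++
[i=5,j=7] 16>15 → j++
[i=5,j=8] 16<23 → i++
[i=6,j=8] 17<23 → i++
[i=7,j=8] 23==23 emit → i++,j++
[i=8,j=9] 28==28 emit → i++,j++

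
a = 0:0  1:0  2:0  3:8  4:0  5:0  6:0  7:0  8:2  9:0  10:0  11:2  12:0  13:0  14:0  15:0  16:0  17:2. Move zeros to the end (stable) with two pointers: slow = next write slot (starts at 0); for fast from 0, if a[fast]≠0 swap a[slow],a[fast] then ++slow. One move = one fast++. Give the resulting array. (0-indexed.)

slow=0 fast=0: a[fast]=0, fast++
slow=0 fast=1: a[fast]=0, fast++
slow=0 fast=2: a[fast]=0, fast++
slow=0 fast=3: a[fast]=8≠0 swap→a[0]=8, slow++,fast++
slow=1 fast=4: a[fast]=0, fast++
slow=1 fast=5: a[fast]=0, fast++
slow=1 fast=6: a[fast]=0, fast++
slow=1 fast=7: a[fast]=0, fast++
slow=1 fast=8: a[fast]=2≠0 swap→a[1]=2, slow++,fast++
slow=2 fast=9: a[fast]=0, fast++
slow=2 fast=10: a[fast]=0, fast++
slow=2 fast=11: a[fast]=2≠0 swap→a[2]=2, slow++,fast++
slow=3 fast=12: a[fast]=0, fast++
slow=3 fast=13: a[fast]=0, fast++
slow=3 fast=14: a[fast]=0, fast++
slow=3 fast=15: a[fast]=0, fast++
slow=3 fast=16: a[fast]=0, fast++
slow=3 fast=17: a[fast]=2≠0 swap→a[3]=2, slow++,fast++

[8, 2, 2, 2, 0, 0, 0, 0, 0, 0, 0, 0, 0, 0, 0, 0, 0, 0]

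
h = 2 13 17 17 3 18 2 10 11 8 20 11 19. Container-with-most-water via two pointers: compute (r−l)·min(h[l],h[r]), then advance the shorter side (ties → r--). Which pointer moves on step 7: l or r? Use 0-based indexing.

l

l=0 r=12: min(2,19)*12=24 best=24 *, l++
l=1 r=12: min(13,19)*11=143 best=143 *, l++
l=2 r=12: min(17,19)*10=170 best=170 *, l++
l=3 r=12: min(17,19)*9=153 best=170, l++
l=4 r=12: min(3,19)*8=24 best=170, l++
l=5 r=12: min(18,19)*7=126 best=170, l++
l=6 r=12: min(2,19)*6=12 best=170, l++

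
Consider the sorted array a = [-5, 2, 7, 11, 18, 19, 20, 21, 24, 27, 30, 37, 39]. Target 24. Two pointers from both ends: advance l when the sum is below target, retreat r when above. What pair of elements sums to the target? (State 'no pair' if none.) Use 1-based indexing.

no pair

l=1 r=13: -5+39=34 >24, r--
l=1 r=12: -5+37=32 >24, r--
l=1 r=11: -5+30=25 >24, r--
l=1 r=10: -5+27=22 <24, l++
l=2 r=10: 2+27=29 >24, r--
l=2 r=9: 2+24=26 >24, r--
l=2 r=8: 2+21=23 <24, l++
l=3 r=8: 7+21=28 >24, r--
l=3 r=7: 7+20=27 >24, r--
l=3 r=6: 7+19=26 >24, r--
l=3 r=5: 7+18=25 >24, r--
l=3 r=4: 7+11=18 <24, l++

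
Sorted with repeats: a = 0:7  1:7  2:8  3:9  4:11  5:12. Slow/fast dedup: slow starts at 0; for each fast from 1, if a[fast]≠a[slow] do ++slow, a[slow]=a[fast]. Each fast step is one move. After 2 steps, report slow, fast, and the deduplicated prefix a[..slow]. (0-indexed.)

slow=1, fast=3, prefix=[7, 8]

(s=0,f=1) a[fast]=7=a[slow] dup → fast++
(s=0,f=2) a[fast]=8≠a[slow]=7 write a[1]=8 → slow++,fast++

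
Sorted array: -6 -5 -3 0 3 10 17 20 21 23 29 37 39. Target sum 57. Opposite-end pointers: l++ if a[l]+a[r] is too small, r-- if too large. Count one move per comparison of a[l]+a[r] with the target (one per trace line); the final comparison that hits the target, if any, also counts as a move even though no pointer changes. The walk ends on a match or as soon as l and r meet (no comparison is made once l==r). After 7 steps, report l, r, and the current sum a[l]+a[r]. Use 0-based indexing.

l=7, r=12, sum=59

l=0 r=12: -6+39=33 <57, l++
l=1 r=12: -5+39=34 <57, l++
l=2 r=12: -3+39=36 <57, l++
l=3 r=12: 0+39=39 <57, l++
l=4 r=12: 3+39=42 <57, l++
l=5 r=12: 10+39=49 <57, l++
l=6 r=12: 17+39=56 <57, l++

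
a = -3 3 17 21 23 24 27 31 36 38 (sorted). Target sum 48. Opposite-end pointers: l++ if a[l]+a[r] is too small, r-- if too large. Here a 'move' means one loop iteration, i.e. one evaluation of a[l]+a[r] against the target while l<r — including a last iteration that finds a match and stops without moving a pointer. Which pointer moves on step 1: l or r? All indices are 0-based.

l=0 r=9: -3+38=35 <48, l++

l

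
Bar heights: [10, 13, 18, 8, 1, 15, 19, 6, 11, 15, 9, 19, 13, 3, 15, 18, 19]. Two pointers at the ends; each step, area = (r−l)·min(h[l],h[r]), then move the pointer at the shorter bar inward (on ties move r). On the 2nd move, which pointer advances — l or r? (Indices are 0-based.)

[0,16] min(10,19)*16=160 best=160 * → l++
[1,16] min(13,19)*15=195 best=195 * → l++

l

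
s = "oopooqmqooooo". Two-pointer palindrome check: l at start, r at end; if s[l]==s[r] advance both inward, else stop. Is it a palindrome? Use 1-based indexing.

not a palindrome (mismatch at 3,11)

l=1 r=13: 'o'=='o', l++,r--
l=2 r=12: 'o'=='o', l++,r--
l=3 r=11: 'p'!='o', stop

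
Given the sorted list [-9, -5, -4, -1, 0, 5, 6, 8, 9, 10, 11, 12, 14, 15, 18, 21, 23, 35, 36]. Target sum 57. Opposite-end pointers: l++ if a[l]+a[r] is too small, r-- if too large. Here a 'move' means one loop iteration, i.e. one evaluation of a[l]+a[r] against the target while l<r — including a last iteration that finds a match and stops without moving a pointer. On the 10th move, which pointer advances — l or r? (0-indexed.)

[0,18] -9+36=27 <57 → l++
[1,18] -5+36=31 <57 → l++
[2,18] -4+36=32 <57 → l++
[3,18] -1+36=35 <57 → l++
[4,18] 0+36=36 <57 → l++
[5,18] 5+36=41 <57 → l++
[6,18] 6+36=42 <57 → l++
[7,18] 8+36=44 <57 → l++
[8,18] 9+36=45 <57 → l++
[9,18] 10+36=46 <57 → l++

l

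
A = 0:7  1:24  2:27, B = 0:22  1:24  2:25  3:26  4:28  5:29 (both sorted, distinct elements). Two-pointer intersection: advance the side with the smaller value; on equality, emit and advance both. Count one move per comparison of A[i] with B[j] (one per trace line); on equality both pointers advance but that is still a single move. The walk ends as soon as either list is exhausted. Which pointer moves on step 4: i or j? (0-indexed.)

j

i=0 j=0: 7<22, i++
i=1 j=0: 24>22, j++
i=1 j=1: 24==24 emit, i++,j++
i=2 j=2: 27>25, j++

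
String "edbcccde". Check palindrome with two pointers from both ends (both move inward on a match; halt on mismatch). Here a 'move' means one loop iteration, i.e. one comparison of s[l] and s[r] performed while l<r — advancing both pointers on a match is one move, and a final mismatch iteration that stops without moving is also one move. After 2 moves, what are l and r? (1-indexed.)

l=3, r=6

[1,8] 'e'=='e' → l++,r--
[2,7] 'd'=='d' → l++,r--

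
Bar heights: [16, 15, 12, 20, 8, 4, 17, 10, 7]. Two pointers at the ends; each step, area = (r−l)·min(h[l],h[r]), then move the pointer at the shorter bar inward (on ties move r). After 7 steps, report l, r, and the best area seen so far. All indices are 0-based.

l=3, r=4, best area=96

l=0 r=8: min(16,7)*8=56 best=56 *, r--
l=0 r=7: min(16,10)*7=70 best=70 *, r--
l=0 r=6: min(16,17)*6=96 best=96 *, l++
l=1 r=6: min(15,17)*5=75 best=96, l++
l=2 r=6: min(12,17)*4=48 best=96, l++
l=3 r=6: min(20,17)*3=51 best=96, r--
l=3 r=5: min(20,4)*2=8 best=96, r--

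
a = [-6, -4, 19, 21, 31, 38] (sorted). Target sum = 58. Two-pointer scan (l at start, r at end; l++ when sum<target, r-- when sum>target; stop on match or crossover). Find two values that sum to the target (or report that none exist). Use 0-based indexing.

[0,5] -6+38=32 <58 → l++
[1,5] -4+38=34 <58 → l++
[2,5] 19+38=57 <58 → l++
[3,5] 21+38=59 >58 → r--
[3,4] 21+31=52 <58 → l++

no pair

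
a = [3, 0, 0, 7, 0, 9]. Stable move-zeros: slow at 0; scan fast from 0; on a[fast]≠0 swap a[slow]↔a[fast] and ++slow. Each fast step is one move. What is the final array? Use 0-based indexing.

slow=0 fast=0: a[fast]=3≠0 swap→a[0]=3, slow++,fast++
slow=1 fast=1: a[fast]=0, fast++
slow=1 fast=2: a[fast]=0, fast++
slow=1 fast=3: a[fast]=7≠0 swap→a[1]=7, slow++,fast++
slow=2 fast=4: a[fast]=0, fast++
slow=2 fast=5: a[fast]=9≠0 swap→a[2]=9, slow++,fast++

[3, 7, 9, 0, 0, 0]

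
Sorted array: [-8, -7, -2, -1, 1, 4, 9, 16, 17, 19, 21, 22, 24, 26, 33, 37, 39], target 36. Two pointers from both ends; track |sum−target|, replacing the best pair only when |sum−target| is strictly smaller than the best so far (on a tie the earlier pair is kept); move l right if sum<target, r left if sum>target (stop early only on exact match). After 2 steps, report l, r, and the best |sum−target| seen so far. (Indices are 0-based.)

l=2, r=16, best |Δ|=4

[0,16] -8+39=31 d=5 * → l++
[1,16] -7+39=32 d=4 * → l++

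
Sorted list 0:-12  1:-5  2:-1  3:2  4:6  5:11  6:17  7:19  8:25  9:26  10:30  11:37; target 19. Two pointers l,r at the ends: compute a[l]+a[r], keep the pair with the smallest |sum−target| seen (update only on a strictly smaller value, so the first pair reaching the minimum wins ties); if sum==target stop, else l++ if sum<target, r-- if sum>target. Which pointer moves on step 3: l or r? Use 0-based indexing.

[0,11] -12+37=25 d=6 * → r--
[0,10] -12+30=18 d=1 * → l++
[1,10] -5+30=25 d=6 → r--

r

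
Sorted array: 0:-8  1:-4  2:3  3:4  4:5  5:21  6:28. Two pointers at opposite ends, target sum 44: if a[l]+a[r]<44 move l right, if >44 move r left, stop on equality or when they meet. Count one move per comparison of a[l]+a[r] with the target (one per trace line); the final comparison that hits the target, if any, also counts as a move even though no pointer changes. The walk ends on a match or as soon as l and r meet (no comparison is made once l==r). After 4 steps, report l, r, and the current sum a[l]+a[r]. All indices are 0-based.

l=4, r=6, sum=33

[0,6] -8+28=20 <44 → l++
[1,6] -4+28=24 <44 → l++
[2,6] 3+28=31 <44 → l++
[3,6] 4+28=32 <44 → l++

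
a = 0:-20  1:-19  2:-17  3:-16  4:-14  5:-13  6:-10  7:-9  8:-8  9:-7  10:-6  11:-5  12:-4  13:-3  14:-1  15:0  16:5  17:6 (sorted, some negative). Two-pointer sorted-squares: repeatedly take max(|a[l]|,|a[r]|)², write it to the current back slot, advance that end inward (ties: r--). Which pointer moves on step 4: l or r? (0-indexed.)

l

[0,17] |-20|>|6| out[17]=400 → l++
[1,17] |-19|>|6| out[16]=361 → l++
[2,17] |-17|>|6| out[15]=289 → l++
[3,17] |-16|>|6| out[14]=256 → l++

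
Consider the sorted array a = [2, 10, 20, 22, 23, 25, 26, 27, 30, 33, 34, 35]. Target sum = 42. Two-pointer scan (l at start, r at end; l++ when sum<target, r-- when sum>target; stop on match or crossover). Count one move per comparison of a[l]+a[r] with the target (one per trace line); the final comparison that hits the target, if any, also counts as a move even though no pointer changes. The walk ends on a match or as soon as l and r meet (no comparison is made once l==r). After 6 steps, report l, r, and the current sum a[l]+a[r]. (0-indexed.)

l=2, r=7, sum=47

[0,11] 2+35=37 <42 → l++
[1,11] 10+35=45 >42 → r--
[1,10] 10+34=44 >42 → r--
[1,9] 10+33=43 >42 → r--
[1,8] 10+30=40 <42 → l++
[2,8] 20+30=50 >42 → r--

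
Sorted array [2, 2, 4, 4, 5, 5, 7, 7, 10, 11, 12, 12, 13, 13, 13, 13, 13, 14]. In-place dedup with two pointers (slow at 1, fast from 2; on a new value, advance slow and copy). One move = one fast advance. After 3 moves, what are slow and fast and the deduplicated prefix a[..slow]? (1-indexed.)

slow=2, fast=5, prefix=[2, 4]

(s=1,f=2) a[fast]=2=a[slow] dup → fast++
(s=1,f=3) a[fast]=4≠a[slow]=2 write a[2]=4 → slow++,fast++
(s=2,f=4) a[fast]=4=a[slow] dup → fast++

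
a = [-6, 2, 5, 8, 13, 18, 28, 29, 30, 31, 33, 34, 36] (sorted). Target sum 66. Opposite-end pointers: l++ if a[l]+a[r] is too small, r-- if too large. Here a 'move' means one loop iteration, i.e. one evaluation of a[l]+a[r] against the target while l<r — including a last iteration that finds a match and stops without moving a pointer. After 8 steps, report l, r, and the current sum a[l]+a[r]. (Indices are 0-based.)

l=0 r=12: -6+36=30 <66, l++
l=1 r=12: 2+36=38 <66, l++
l=2 r=12: 5+36=41 <66, l++
l=3 r=12: 8+36=44 <66, l++
l=4 r=12: 13+36=49 <66, l++
l=5 r=12: 18+36=54 <66, l++
l=6 r=12: 28+36=64 <66, l++
l=7 r=12: 29+36=65 <66, l++

l=8, r=12, sum=66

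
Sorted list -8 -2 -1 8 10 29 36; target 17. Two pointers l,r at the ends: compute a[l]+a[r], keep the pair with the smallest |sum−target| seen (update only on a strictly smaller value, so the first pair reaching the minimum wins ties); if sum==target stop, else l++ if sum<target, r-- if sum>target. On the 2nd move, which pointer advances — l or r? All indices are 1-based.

r

[1,7] -8+36=28 d=11 * → r--
[1,6] -8+29=21 d=4 * → r--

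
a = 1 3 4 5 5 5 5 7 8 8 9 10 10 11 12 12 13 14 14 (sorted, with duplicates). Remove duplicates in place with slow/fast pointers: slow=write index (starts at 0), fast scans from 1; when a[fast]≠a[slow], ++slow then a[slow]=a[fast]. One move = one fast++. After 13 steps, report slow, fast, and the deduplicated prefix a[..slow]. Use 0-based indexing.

slow=8, fast=14, prefix=[1, 3, 4, 5, 7, 8, 9, 10, 11]

(s=0,f=1) a[fast]=3≠a[slow]=1 write a[1]=3 → slow++,fast++
(s=1,f=2) a[fast]=4≠a[slow]=3 write a[2]=4 → slow++,fast++
(s=2,f=3) a[fast]=5≠a[slow]=4 write a[3]=5 → slow++,fast++
(s=3,f=4) a[fast]=5=a[slow] dup → fast++
(s=3,f=5) a[fast]=5=a[slow] dup → fast++
(s=3,f=6) a[fast]=5=a[slow] dup → fast++
(s=3,f=7) a[fast]=7≠a[slow]=5 write a[4]=7 → slow++,fast++
(s=4,f=8) a[fast]=8≠a[slow]=7 write a[5]=8 → slow++,fast++
(s=5,f=9) a[fast]=8=a[slow] dup → fast++
(s=5,f=10) a[fast]=9≠a[slow]=8 write a[6]=9 → slow++,fast++
(s=6,f=11) a[fast]=10≠a[slow]=9 write a[7]=10 → slow++,fast++
(s=7,f=12) a[fast]=10=a[slow] dup → fast++
(s=7,f=13) a[fast]=11≠a[slow]=10 write a[8]=11 → slow++,fast++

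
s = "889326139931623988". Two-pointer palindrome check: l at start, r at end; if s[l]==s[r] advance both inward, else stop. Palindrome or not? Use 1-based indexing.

palindrome

[1,18] '8'=='8' → l++,r--
[2,17] '8'=='8' → l++,r--
[3,16] '9'=='9' → l++,r--
[4,15] '3'=='3' → l++,r--
[5,14] '2'=='2' → l++,r--
[6,13] '6'=='6' → l++,r--
[7,12] '1'=='1' → l++,r--
[8,11] '3'=='3' → l++,r--
[9,10] '9'=='9' → l++,r--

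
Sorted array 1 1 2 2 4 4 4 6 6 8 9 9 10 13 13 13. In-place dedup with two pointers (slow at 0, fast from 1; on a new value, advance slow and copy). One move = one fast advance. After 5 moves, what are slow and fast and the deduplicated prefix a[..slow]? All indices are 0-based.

slow=0 fast=1: a[fast]=1=a[slow] dup, fast++
slow=0 fast=2: a[fast]=2≠a[slow]=1 write a[1]=2, slow++,fast++
slow=1 fast=3: a[fast]=2=a[slow] dup, fast++
slow=1 fast=4: a[fast]=4≠a[slow]=2 write a[2]=4, slow++,fast++
slow=2 fast=5: a[fast]=4=a[slow] dup, fast++

slow=2, fast=6, prefix=[1, 2, 4]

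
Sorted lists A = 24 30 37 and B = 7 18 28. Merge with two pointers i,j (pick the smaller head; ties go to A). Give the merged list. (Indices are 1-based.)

[7, 18, 24, 28, 30, 37]

[i=1,j=1] A[i]=24>B[j]=7 take 7 → j++
[i=1,j=2] A[i]=24>B[j]=18 take 18 → j++
[i=1,j=3] A[i]=24<=B[j]=28 take 24 → i++
[i=2,j=3] A[i]=30>B[j]=28 take 28 → j++
[i=2,j=4] B done, take A[i]=30 → i++
[i=3,j=4] B done, take A[i]=37 → i++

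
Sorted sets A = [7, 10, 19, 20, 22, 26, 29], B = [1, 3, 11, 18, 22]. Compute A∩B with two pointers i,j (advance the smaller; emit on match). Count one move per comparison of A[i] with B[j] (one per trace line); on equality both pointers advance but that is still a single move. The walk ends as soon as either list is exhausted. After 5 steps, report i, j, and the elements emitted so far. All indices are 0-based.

[i=0,j=0] 7>1 → j++
[i=0,j=1] 7>3 → j++
[i=0,j=2] 7<11 → i++
[i=1,j=2] 10<11 → i++
[i=2,j=2] 19>11 → j++

i=2, j=3, emitted=[]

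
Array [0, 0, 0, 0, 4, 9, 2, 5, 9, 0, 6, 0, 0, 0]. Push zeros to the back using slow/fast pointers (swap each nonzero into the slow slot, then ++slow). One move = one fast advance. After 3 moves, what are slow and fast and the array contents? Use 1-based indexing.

(s=1,f=1) a[fast]=0 → fast++
(s=1,f=2) a[fast]=0 → fast++
(s=1,f=3) a[fast]=0 → fast++

slow=1, fast=4, a=[0, 0, 0, 0, 4, 9, 2, 5, 9, 0, 6, 0, 0, 0]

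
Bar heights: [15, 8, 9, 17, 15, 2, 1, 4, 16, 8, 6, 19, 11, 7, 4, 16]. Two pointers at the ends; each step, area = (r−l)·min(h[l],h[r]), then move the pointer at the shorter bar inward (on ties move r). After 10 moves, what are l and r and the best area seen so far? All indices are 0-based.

[0,15] min(15,16)*15=225 best=225 * → l++
[1,15] min(8,16)*14=112 best=225 → l++
[2,15] min(9,16)*13=117 best=225 → l++
[3,15] min(17,16)*12=192 best=225 → r--
[3,14] min(17,4)*11=44 best=225 → r--
[3,13] min(17,7)*10=70 best=225 → r--
[3,12] min(17,11)*9=99 best=225 → r--
[3,11] min(17,19)*8=136 best=225 → l++
[4,11] min(15,19)*7=105 best=225 → l++
[5,11] min(2,19)*6=12 best=225 → l++

l=6, r=11, best area=225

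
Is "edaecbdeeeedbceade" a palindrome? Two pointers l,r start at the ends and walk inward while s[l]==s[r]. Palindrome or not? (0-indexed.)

[0,17] 'e'=='e' → l++,r--
[1,16] 'd'=='d' → l++,r--
[2,15] 'a'=='a' → l++,r--
[3,14] 'e'=='e' → l++,r--
[4,13] 'c'=='c' → l++,r--
[5,12] 'b'=='b' → l++,r--
[6,11] 'd'=='d' → l++,r--
[7,10] 'e'=='e' → l++,r--
[8,9] 'e'=='e' → l++,r--

palindrome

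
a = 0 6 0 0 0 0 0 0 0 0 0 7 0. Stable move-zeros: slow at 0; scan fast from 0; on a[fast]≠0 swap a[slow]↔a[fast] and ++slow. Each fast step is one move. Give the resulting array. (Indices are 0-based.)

slow=0 fast=0: a[fast]=0, fast++
slow=0 fast=1: a[fast]=6≠0 swap→a[0]=6, slow++,fast++
slow=1 fast=2: a[fast]=0, fast++
slow=1 fast=3: a[fast]=0, fast++
slow=1 fast=4: a[fast]=0, fast++
slow=1 fast=5: a[fast]=0, fast++
slow=1 fast=6: a[fast]=0, fast++
slow=1 fast=7: a[fast]=0, fast++
slow=1 fast=8: a[fast]=0, fast++
slow=1 fast=9: a[fast]=0, fast++
slow=1 fast=10: a[fast]=0, fast++
slow=1 fast=11: a[fast]=7≠0 swap→a[1]=7, slow++,fast++
slow=2 fast=12: a[fast]=0, fast++

[6, 7, 0, 0, 0, 0, 0, 0, 0, 0, 0, 0, 0]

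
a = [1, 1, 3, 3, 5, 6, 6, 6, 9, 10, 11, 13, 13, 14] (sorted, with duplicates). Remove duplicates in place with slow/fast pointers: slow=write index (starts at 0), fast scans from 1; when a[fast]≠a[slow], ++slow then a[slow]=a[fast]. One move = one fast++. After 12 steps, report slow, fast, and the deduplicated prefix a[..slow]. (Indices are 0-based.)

slow=7, fast=13, prefix=[1, 3, 5, 6, 9, 10, 11, 13]

slow=0 fast=1: a[fast]=1=a[slow] dup, fast++
slow=0 fast=2: a[fast]=3≠a[slow]=1 write a[1]=3, slow++,fast++
slow=1 fast=3: a[fast]=3=a[slow] dup, fast++
slow=1 fast=4: a[fast]=5≠a[slow]=3 write a[2]=5, slow++,fast++
slow=2 fast=5: a[fast]=6≠a[slow]=5 write a[3]=6, slow++,fast++
slow=3 fast=6: a[fast]=6=a[slow] dup, fast++
slow=3 fast=7: a[fast]=6=a[slow] dup, fast++
slow=3 fast=8: a[fast]=9≠a[slow]=6 write a[4]=9, slow++,fast++
slow=4 fast=9: a[fast]=10≠a[slow]=9 write a[5]=10, slow++,fast++
slow=5 fast=10: a[fast]=11≠a[slow]=10 write a[6]=11, slow++,fast++
slow=6 fast=11: a[fast]=13≠a[slow]=11 write a[7]=13, slow++,fast++
slow=7 fast=12: a[fast]=13=a[slow] dup, fast++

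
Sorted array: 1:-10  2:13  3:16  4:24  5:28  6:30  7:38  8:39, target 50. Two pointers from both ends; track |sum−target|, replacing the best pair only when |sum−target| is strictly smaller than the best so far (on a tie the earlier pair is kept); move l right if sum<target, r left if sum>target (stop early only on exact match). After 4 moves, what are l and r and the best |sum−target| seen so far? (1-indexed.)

l=1 r=8: -10+39=29 d=21 *, l++
l=2 r=8: 13+39=52 d=2 *, r--
l=2 r=7: 13+38=51 d=1 *, r--
l=2 r=6: 13+30=43 d=7, l++

l=3, r=6, best |Δ|=1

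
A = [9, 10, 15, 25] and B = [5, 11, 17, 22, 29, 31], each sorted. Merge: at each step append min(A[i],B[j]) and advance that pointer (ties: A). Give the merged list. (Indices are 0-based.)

[i=0,j=0] A[i]=9>B[j]=5 take 5 → j++
[i=0,j=1] A[i]=9<=B[j]=11 take 9 → i++
[i=1,j=1] A[i]=10<=B[j]=11 take 10 → i++
[i=2,j=1] A[i]=15>B[j]=11 take 11 → j++
[i=2,j=2] A[i]=15<=B[j]=17 take 15 → i++
[i=3,j=2] A[i]=25>B[j]=17 take 17 → j++
[i=3,j=3] A[i]=25>B[j]=22 take 22 → j++
[i=3,j=4] A[i]=25<=B[j]=29 take 25 → i++
[i=4,j=4] A done, take B[j]=29 → j++
[i=4,j=5] A done, take B[j]=31 → j++

[5, 9, 10, 11, 15, 17, 22, 25, 29, 31]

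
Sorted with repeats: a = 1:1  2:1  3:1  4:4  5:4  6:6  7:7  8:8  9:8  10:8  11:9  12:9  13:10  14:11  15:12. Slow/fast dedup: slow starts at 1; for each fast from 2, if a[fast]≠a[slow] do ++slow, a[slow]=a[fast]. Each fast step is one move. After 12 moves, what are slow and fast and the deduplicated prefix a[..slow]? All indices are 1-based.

slow=1 fast=2: a[fast]=1=a[slow] dup, fast++
slow=1 fast=3: a[fast]=1=a[slow] dup, fast++
slow=1 fast=4: a[fast]=4≠a[slow]=1 write a[2]=4, slow++,fast++
slow=2 fast=5: a[fast]=4=a[slow] dup, fast++
slow=2 fast=6: a[fast]=6≠a[slow]=4 write a[3]=6, slow++,fast++
slow=3 fast=7: a[fast]=7≠a[slow]=6 write a[4]=7, slow++,fast++
slow=4 fast=8: a[fast]=8≠a[slow]=7 write a[5]=8, slow++,fast++
slow=5 fast=9: a[fast]=8=a[slow] dup, fast++
slow=5 fast=10: a[fast]=8=a[slow] dup, fast++
slow=5 fast=11: a[fast]=9≠a[slow]=8 write a[6]=9, slow++,fast++
slow=6 fast=12: a[fast]=9=a[slow] dup, fast++
slow=6 fast=13: a[fast]=10≠a[slow]=9 write a[7]=10, slow++,fast++

slow=7, fast=14, prefix=[1, 4, 6, 7, 8, 9, 10]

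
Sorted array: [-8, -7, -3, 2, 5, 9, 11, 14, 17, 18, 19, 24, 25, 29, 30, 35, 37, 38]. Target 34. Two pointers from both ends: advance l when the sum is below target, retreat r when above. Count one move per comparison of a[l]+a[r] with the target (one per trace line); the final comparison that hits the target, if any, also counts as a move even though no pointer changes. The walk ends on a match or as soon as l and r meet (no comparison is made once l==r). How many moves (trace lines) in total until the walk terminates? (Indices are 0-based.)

4 moves

[0,17] -8+38=30 <34 → l++
[1,17] -7+38=31 <34 → l++
[2,17] -3+38=35 >34 → r--
[2,16] -3+37=34 → found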